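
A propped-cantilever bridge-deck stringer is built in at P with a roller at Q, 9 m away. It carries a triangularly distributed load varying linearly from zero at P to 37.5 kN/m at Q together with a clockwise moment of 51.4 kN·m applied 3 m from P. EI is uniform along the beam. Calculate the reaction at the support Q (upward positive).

Release the roller at Q. Primary structure: cantilever fixed at P.
Downward deflection at the released point Q due to the loads:
  triangular load, peak 37.5 at the free end: 11w₀L⁴/(120EI) = 22553/EI
  clockwise couple 51.4 at a = 3: M₀a(2L − a)/(2EI) = 1156/EI
  δ_0 = 23710/EI
Flexibility coefficient — unit upward force at Q: δ_{QQ} = L³/(3EI) = 243/EI.
The prop prevents deflection at Q: R_Q = δ_0/δ_{QQ} = 23710/243 = 97.57 kN.

R_Q = 97.57 kN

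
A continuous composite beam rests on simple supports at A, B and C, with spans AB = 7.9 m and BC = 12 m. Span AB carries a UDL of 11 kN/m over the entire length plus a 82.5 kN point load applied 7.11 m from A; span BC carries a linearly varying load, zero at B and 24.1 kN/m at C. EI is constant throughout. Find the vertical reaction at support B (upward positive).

R_B = 203.3 kN

Insert a hinge at B; M_B is the redundant, and each span becomes simply supported.
End slopes at the hinge B, treating each span as simply supported:
  span AB: UDL 11: wL³/(24EI) = 226/EI
  span AB: point load 82.5 at a = 7.11: Pab(L + a)/(6LEI) = 146.7/EI
  span BC: triangular load, peak 24.1: 7w₀L³/(360EI) = 809.8/EI
  relative rotation θ_0 = (372.7 + 809.8)/EI = 1182/EI
A unit hogging moment at B produces rotation L₁/(3EI) + L₂/(3EI) = 6.633/EI.
Slope continuity at B: θ_0 = M_B·6.633/EI, so M_B = 1182/6.633 = 178.3 kN·m (hogging).
Span AB, ΣM about A with M_B applied at B: R_B^{AB}·7.9 = 929.8 + 178.3, so R_B^{AB} = 140.3 kN and R_A = 169.4 − 140.3 = 29.14 kN.
Span BC, ΣM about C: R_B^{BC}·12 = 578.4 + 178.3, so R_B^{BC} = 63.06 kN and R_C = 144.6 − 63.06 = 81.54 kN.
R_B = 140.3 + 63.06 = 203.3 kN.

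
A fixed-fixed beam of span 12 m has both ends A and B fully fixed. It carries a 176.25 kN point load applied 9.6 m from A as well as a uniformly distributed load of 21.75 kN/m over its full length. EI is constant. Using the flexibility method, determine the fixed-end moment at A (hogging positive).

M_A = 328.7 kN·m

Release both end moments; the primary structure is a simply-supported span AB with redundants M_A and M_B.
End rotations of the released simple span under the applied load (×1/EI):
  at A: point load 176.25 at a = 9.6: Pab(L + b)/(6LEI) = 812.2/EI
  at B: point load 176.25 at a = 9.6: Pab(L + a)/(6LEI) = 1218/EI
  at A: UDL 21.75: wL³/(24EI) = 1566/EI
  at B: UDL 21.75: wL³/(24EI) = 1566/EI
  θ_A0 = 2378/EI,  θ_B0 = 2784/EI
Flexibility coefficients: a unit moment at one end gives L/(3EI) there and L/(6EI) at the far end, so f₁₁ = f₂₂ = 4/EI and f₁₂ = f₂₁ = 2/EI.
Compatibility — zero rotation at each built-in end:
  4 M_A + 2 M_B = 2378
  2 M_A + 4 M_B = 2784
Solving the pair gives M_A = 328.7 kN·m and M_B = 531.7 kN·m (hogging).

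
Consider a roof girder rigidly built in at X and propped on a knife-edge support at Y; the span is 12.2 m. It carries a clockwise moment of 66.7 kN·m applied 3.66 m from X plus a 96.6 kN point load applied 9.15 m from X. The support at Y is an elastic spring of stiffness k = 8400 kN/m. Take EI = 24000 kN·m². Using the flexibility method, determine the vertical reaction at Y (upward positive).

R_Y = 65.01 kN

Choose R_Y as the redundant. The primary structure is the cantilever fixed at X.
Downward deflection at the released point Y due to the loads:
  clockwise couple 66.7 at a = 3.66: M₀a(2L − a)/(2EI) = 2532/EI
  point load 96.6 at a = 9.15: Pa²(3L − a)/(6EI) = 37001/EI
  δ_0 = 39532/EI
Flexibility coefficient — unit upward force at Y: δ_{YY} = L³/(3EI) = 605.3/EI.
With EI = 24000 kN·m²: δ_0 = 1.6472 m and δ_{YY} = 0.02522 m/kN.
Compatibility — the spring shortens by R_Y/k under the reaction it provides: δ_0 − R_Y·δ_{YY} = R_Y/k. With 1/k = 0.000119 m/kN, R_Y = δ_0 / (δ_{YY} + 1/k) = 1.6472 / (0.02522 + 0.000119) = 65.01 kN.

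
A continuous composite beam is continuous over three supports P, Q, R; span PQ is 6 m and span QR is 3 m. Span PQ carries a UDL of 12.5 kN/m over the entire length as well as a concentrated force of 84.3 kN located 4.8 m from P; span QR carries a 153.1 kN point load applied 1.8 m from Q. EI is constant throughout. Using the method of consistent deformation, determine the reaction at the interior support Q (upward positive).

Take M_Q as the redundant. Released structure: two simple spans PQ and QR with a hinge at Q.
End slopes at the hinge Q, treating each span as simply supported:
  span PQ: UDL 12.5: wL³/(24EI) = 112.5/EI
  span PQ: point load 84.3 at a = 4.8: Pab(L + a)/(6LEI) = 145.7/EI
  span QR: point load 153.1 at a = 1.8: Pab(L + b)/(6LEI) = 77.16/EI
  relative rotation θ_0 = (258.2 + 77.16)/EI = 335.3/EI
A unit hogging moment at Q produces rotation L₁/(3EI) + L₂/(3EI) = 3/EI.
Slope continuity at Q: θ_0 = M_Q·3/EI, so M_Q = 335.3/3 = 111.8 kN·m (hogging).
Span PQ, ΣM about P with M_Q applied at Q: R_Q^{PQ}·6 = 629.6 + 111.8, so R_Q^{PQ} = 123.6 kN and R_P = 159.3 − 123.6 = 35.73 kN.
Span QR, ΣM about R: R_Q^{QR}·3 = 183.7 + 111.8, so R_Q^{QR} = 98.5 kN and R_R = 153.1 − 98.5 = 54.6 kN.
R_Q = 123.6 + 98.5 = 222.1 kN.

R_Q = 222.1 kN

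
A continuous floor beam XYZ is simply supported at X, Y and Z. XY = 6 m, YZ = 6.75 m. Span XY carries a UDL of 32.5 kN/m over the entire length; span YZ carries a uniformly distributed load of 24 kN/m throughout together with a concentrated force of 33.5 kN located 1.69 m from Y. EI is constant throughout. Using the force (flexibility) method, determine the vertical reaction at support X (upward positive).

Release continuity at Y by inserting a hinge; the redundant is the internal moment M_Y. The primary structure is two simply-supported spans XY and YZ.
Discontinuity in slope at Y on the released structure — sum the simple-span end rotations:
  span XY: UDL 32.5: wL³/(24EI) = 292.5/EI
  span YZ: UDL 24: wL³/(24EI) = 307.5/EI
  span YZ: point load 33.5 at a = 1.69: Pab(L + b)/(6LEI) = 83.54/EI
  relative rotation θ_0 = (292.5 + 391.1)/EI = 683.6/EI
A unit hogging moment at Y produces rotation L₁/(3EI) + L₂/(3EI) = 4.25/EI.
Compatibility: M_Y·(L₁+L₂)/(3EI) = θ_0, giving M_Y = 160.8 kN·m (hogging).
Span XY, ΣM about X with M_Y applied at Y: R_Y^{XY}·6 = 585 + 160.8, so R_Y^{XY} = 124.3 kN and R_X = 195 − 124.3 = 70.69 kN.

R_X = 70.69 kN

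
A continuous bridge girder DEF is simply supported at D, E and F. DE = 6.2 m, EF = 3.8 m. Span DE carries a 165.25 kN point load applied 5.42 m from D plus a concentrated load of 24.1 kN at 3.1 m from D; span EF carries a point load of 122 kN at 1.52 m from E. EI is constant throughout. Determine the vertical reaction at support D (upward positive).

Insert a hinge at E; M_E is the redundant, and each span becomes simply supported.
Discontinuity in slope at E on the released structure — sum the simple-span end rotations:
  span DE: point load 165.25 at a = 5.42: Pab(L + a)/(6LEI) = 218.2/EI
  span DE: point load 24.1 at a = 3.1: Pab(L + a)/(6LEI) = 57.9/EI
  span EF: point load 122 at a = 1.52: Pab(L + b)/(6LEI) = 112.7/EI
  relative rotation θ_0 = (276.1 + 112.7)/EI = 388.9/EI
A unit hogging moment at E produces rotation L₁/(3EI) + L₂/(3EI) = 3.333/EI.
Compatibility: M_E·(L₁+L₂)/(3EI) = θ_0, giving M_E = 116.7 kN·m (hogging).
Span DE, ΣM about D with M_E applied at E: R_E^{DE}·6.2 = 970.4 + 116.7, so R_E^{DE} = 175.3 kN and R_D = 189.3 − 175.3 = 14.02 kN.

R_D = 14.02 kN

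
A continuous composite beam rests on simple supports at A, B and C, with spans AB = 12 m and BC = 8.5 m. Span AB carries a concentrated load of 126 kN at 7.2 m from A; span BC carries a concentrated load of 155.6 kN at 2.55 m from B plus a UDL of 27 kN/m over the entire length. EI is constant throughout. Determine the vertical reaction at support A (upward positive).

Release continuity at B by inserting a hinge; the redundant is the internal moment M_B. The primary structure is two simply-supported spans AB and BC.
Discontinuity in slope at B on the released structure — sum the simple-span end rotations:
  span AB: point load 126 at a = 7.2: Pab(L + a)/(6LEI) = 1161/EI
  span BC: point load 155.6 at a = 2.55: Pab(L + b)/(6LEI) = 668.9/EI
  span BC: UDL 27: wL³/(24EI) = 690.9/EI
  relative rotation θ_0 = (1161 + 1360)/EI = 2521/EI
A unit hogging moment at B produces rotation L₁/(3EI) + L₂/(3EI) = 6.833/EI.
Slope continuity at B: θ_0 = M_B·6.833/EI, so M_B = 2521/6.833 = 368.9 kN·m (hogging).
Span AB, ΣM about A with M_B applied at B: R_B^{AB}·12 = 907.2 + 368.9, so R_B^{AB} = 106.3 kN and R_A = 126 − 106.3 = 19.66 kN.

R_A = 19.66 kN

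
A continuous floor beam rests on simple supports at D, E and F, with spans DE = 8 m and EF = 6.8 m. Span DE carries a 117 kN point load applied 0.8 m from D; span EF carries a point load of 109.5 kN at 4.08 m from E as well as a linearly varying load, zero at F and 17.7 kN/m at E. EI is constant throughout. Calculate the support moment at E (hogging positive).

M_E = 107.6 kN·m

Take M_E as the redundant. Released structure: two simple spans DE and EF with a hinge at E.
Discontinuity in slope at E on the released structure — sum the simple-span end rotations:
  span DE: point load 117 at a = 0.8: Pab(L + a)/(6LEI) = 123.6/EI
  span EF: point load 109.5 at a = 4.08: Pab(L + b)/(6LEI) = 283.5/EI
  span EF: triangular load, peak 17.7: w₀L³/(45EI) = 123.7/EI
  relative rotation θ_0 = (123.6 + 407.2)/EI = 530.8/EI
A unit hogging moment at E produces rotation L₁/(3EI) + L₂/(3EI) = 4.933/EI.
Compatibility: M_E·(L₁+L₂)/(3EI) = θ_0, giving M_E = 107.6 kN·m (hogging).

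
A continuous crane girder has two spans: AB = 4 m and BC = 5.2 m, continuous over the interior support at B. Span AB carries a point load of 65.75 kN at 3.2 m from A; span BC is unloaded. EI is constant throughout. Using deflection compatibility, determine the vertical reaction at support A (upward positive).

R_A = 9.033 kN

Release continuity at B by inserting a hinge; the redundant is the internal moment M_B. The primary structure is two simply-supported spans AB and BC.
Rotations at B on the released spans (each span's end-slope, ×1/EI):
  span AB: point load 65.75 at a = 3.2: Pab(L + a)/(6LEI) = 50.5/EI
  relative rotation θ_0 = (50.5 + 0)/EI = 50.5/EI
A unit hogging moment at B produces rotation L₁/(3EI) + L₂/(3EI) = 3.067/EI.
Compatibility: M_B·(L₁+L₂)/(3EI) = θ_0, giving M_B = 16.47 kN·m (hogging).
Span AB, ΣM about A with M_B applied at B: R_B^{AB}·4 = 210.4 + 16.47, so R_B^{AB} = 56.72 kN and R_A = 65.75 − 56.72 = 9.033 kN.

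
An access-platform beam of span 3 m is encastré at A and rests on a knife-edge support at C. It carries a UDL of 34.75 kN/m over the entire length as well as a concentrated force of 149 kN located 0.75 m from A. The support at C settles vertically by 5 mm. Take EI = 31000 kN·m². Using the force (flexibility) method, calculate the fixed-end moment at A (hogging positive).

Choose R_C as the redundant. The primary structure is the cantilever fixed at A.
Free-end deflection of the primary structure under the applied loading (downward +):
  UDL 34.75: wL⁴/(8EI) = 351.8/EI
  point load 149 at a = 0.75: Pa²(3L − a)/(6EI) = 115.2/EI
  δ_0 = 467.1/EI
Tip deflection under a unit load at C: L³/(3EI) = 9/EI.
With EI = 31000 kN·m²: δ_0 = 0.015067 m and δ_{CC} = 0.00029 m/kN.
Compatibility — the beam at C must follow the support down by 0.005 m: δ_0 − R_C·δ_{CC} = 0.005, so R_C = (0.015067 − 0.005)/0.00029 = 34.68 kN.
Moment equilibrium about A: M_A = Σ(load moments about A) − R_C·L = 268.1 − 34.68×3 = 164.1 kN·m.

M_A = 164.1 kN·m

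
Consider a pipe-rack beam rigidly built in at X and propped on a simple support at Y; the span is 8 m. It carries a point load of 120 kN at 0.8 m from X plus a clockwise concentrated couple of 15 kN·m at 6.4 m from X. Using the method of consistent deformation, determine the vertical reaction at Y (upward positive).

R_Y = 4.44 kN

Remove the prop at Y; the released (primary) structure is a cantilever built in at X.
Downward deflection at the released point Y due to the loads:
  point load 120 at a = 0.8: Pa²(3L − a)/(6EI) = 297/EI
  clockwise couple 15 at a = 6.4: M₀a(2L − a)/(2EI) = 460.8/EI
  δ_0 = 757.8/EI
Tip deflection under a unit load at Y: L³/(3EI) = 170.7/EI.
The prop prevents deflection at Y: R_Y = δ_0/δ_{YY} = 757.8/170.7 = 4.44 kN.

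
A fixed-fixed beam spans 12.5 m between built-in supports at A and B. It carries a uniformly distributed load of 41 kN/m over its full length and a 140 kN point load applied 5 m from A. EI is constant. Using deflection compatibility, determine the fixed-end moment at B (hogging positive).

Take the two fixed-end moments M_A, M_B as redundants; the released structure is the simple span AB.
On the primary (simply-supported) span, the end slopes from the loading are:
  at A: UDL 41: wL³/(24EI) = 3337/EI
  at B: UDL 41: wL³/(24EI) = 3337/EI
  at A: point load 140 at a = 5: Pab(L + b)/(6LEI) = 1400/EI
  at B: point load 140 at a = 5: Pab(L + a)/(6LEI) = 1225/EI
  θ_A0 = 4737/EI,  θ_B0 = 4562/EI
Flexibility coefficients: a unit moment at one end gives L/(3EI) there and L/(6EI) at the far end, so f₁₁ = f₂₂ = 4.167/EI and f₁₂ = f₂₁ = 2.083/EI.
Compatibility — zero rotation at each built-in end:
  4.167 M_A + 2.083 M_B = 4737
  2.083 M_A + 4.167 M_B = 4562
Solving the pair gives M_A = 785.9 kN·m and M_B = 701.9 kN·m (hogging).

M_B = 701.9 kN·m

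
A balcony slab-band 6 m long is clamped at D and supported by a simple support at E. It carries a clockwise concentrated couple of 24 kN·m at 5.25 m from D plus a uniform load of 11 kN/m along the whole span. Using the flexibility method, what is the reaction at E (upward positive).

R_E = 30.66 kN

Remove the prop at E; the released (primary) structure is a cantilever built in at D.
Primary-structure tip deflection at E by superposition:
  clockwise couple 24 at a = 5.25: M₀a(2L − a)/(2EI) = 425.2/EI
  UDL 11: wL⁴/(8EI) = 1782/EI
  δ_0 = 2207/EI
Flexibility coefficient — unit upward force at E: δ_{EE} = L³/(3EI) = 72/EI.
Compatibility at E: δ_0 − R_E·δ_{EE} = 0, so R_E = 2207/72 = 30.66 kN.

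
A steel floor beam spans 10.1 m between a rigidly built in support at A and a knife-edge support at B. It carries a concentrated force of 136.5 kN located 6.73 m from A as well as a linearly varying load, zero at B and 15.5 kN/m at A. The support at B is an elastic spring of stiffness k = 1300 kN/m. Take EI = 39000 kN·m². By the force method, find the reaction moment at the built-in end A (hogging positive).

M_A = 379.9 kN·m

Release the roller at B. Primary structure: cantilever fixed at A.
Primary-structure tip deflection at B by superposition:
  point load 136.5 at a = 6.73: Pa²(3L − a)/(6EI) = 24287/EI
  triangular load, peak 15.5 at the fixed end: w₀L⁴/(30EI) = 5376/EI
  δ_0 = 29663/EI
Tip deflection under a unit load at B: L³/(3EI) = 343.4/EI.
With EI = 39000 kN·m²: δ_0 = 0.7606 m and δ_{BB} = 0.008806 m/kN.
Compatibility — the spring shortens by R_B/k under the reaction it provides: δ_0 − R_B·δ_{BB} = R_B/k. With 1/k = 0.000769 m/kN, R_B = δ_0 / (δ_{BB} + 1/k) = 0.7606 / (0.008806 + 0.000769) = 79.43 kN.
Moment equilibrium about A: M_A = Σ(load moments about A) − R_B·L = 1182 − 79.43×10.1 = 379.9 kN·m.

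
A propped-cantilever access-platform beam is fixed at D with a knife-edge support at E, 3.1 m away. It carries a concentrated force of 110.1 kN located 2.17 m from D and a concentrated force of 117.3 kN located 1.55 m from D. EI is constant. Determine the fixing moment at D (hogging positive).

M_D = 114.8 kN·m

Release the roller at E. Primary structure: cantilever fixed at D.
Deflection at E on the released cantilever, summing each load's contribution:
  point load 110.1 at a = 2.17: Pa²(3L − a)/(6EI) = 616.1/EI
  point load 117.3 at a = 1.55: Pa²(3L − a)/(6EI) = 364/EI
  δ_0 = 980.1/EI
Tip deflection under a unit load at E: L³/(3EI) = 9.93/EI.
Compatibility at E: δ_0 − R_E·δ_{EE} = 0, so R_E = 980.1/9.93 = 98.7 kN.
Moment equilibrium about D: M_D = Σ(load moments about D) − R_E·L = 420.7 − 98.7×3.1 = 114.8 kN·m.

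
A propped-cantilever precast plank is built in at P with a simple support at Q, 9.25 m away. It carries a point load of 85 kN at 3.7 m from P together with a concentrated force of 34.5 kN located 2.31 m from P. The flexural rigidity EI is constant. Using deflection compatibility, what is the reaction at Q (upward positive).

R_Q = 20.64 kN

Remove the prop at Q; the released (primary) structure is a cantilever built in at P.
Downward deflection at the released point Q due to the loads:
  point load 85 at a = 3.7: Pa²(3L − a)/(6EI) = 4664/EI
  point load 34.5 at a = 2.31: Pa²(3L − a)/(6EI) = 780.6/EI
  δ_0 = 5445/EI
Tip deflection under a unit load at Q: L³/(3EI) = 263.8/EI.
The prop prevents deflection at Q: R_Q = δ_0/δ_{QQ} = 5445/263.8 = 20.64 kN.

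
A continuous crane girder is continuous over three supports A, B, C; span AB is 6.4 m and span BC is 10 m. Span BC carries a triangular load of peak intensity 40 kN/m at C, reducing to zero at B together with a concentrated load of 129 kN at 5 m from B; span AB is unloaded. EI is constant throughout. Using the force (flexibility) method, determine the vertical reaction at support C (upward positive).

Release continuity at B by inserting a hinge; the redundant is the internal moment M_B. The primary structure is two simply-supported spans AB and BC.
End slopes at the hinge B, treating each span as simply supported:
  span BC: triangular load, peak 40: 7w₀L³/(360EI) = 777.8/EI
  span BC: point load 129 at a = 5: Pab(L + b)/(6LEI) = 806.2/EI
  relative rotation θ_0 = (0 + 1584)/EI = 1584/EI
A unit hogging moment at B produces rotation L₁/(3EI) + L₂/(3EI) = 5.467/EI.
Compatibility: M_B·(L₁+L₂)/(3EI) = θ_0, giving M_B = 289.8 kN·m (hogging).
Span BC, ΣM about C: R_B^{BC}·10 = 1312 + 289.8, so R_B^{BC} = 160.1 kN and R_C = 329 − 160.1 = 168.9 kN.

R_C = 168.9 kN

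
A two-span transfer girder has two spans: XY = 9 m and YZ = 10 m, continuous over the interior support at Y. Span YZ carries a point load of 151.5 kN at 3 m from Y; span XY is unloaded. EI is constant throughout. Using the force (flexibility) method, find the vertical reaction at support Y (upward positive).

R_Y = 136.1 kN

Release continuity at Y by inserting a hinge; the redundant is the internal moment M_Y. The primary structure is two simply-supported spans XY and YZ.
End slopes at the hinge Y, treating each span as simply supported:
  span YZ: point load 151.5 at a = 3: Pab(L + b)/(6LEI) = 901.4/EI
  relative rotation θ_0 = (0 + 901.4)/EI = 901.4/EI
A unit hogging moment at Y produces rotation L₁/(3EI) + L₂/(3EI) = 6.333/EI.
Slope continuity at Y: θ_0 = M_Y·6.333/EI, so M_Y = 901.4/6.333 = 142.3 kN·m (hogging).
Span XY, ΣM about X with M_Y applied at Y: R_Y^{XY}·9 = 0 + 142.3, so R_Y^{XY} = 15.81 kN and R_X = 0 − 15.81 = -15.81 kN.
Span YZ, ΣM about Z: R_Y^{YZ}·10 = 1060 + 142.3, so R_Y^{YZ} = 120.3 kN and R_Z = 151.5 − 120.3 = 31.22 kN.
R_Y = 15.81 + 120.3 = 136.1 kN.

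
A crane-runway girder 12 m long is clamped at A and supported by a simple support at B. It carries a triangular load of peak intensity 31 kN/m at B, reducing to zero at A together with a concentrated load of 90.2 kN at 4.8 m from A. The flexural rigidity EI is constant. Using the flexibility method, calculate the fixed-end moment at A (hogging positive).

M_A = 468.2 kN·m

Remove the prop at B; the released (primary) structure is a cantilever built in at A.
Deflection at B on the released cantilever, summing each load's contribution:
  triangular load, peak 31 at the free end: 11w₀L⁴/(120EI) = 58925/EI
  point load 90.2 at a = 4.8: Pa²(3L − a)/(6EI) = 10807/EI
  δ_0 = 69731/EI
Flexibility coefficient — unit upward force at B: δ_{BB} = L³/(3EI) = 576/EI.
Compatibility at B: δ_0 − R_B·δ_{BB} = 0, so R_B = 69731/576 = 121.1 kN.
Moment equilibrium about A: M_A = Σ(load moments about A) − R_B·L = 1921 − 121.1×12 = 468.2 kN·m.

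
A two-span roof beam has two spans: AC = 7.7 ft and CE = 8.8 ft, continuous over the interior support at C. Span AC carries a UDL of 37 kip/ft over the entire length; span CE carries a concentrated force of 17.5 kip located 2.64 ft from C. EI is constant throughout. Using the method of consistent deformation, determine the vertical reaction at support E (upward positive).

R_E = -10.96 kip

Insert a hinge at C; M_C is the redundant, and each span becomes simply supported.
End slopes at the hinge C, treating each span as simply supported:
  span AC: UDL 37: wL³/(24EI) = 703.8/EI
  span CE: point load 17.5 at a = 2.64: Pab(L + b)/(6LEI) = 80.63/EI
  relative rotation θ_0 = (703.8 + 80.63)/EI = 784.5/EI
A unit hogging moment at C produces rotation L₁/(3EI) + L₂/(3EI) = 5.5/EI.
Slope continuity at C: θ_0 = M_C·5.5/EI, so M_C = 784.5/5.5 = 142.6 kip·ft (hogging).
Span CE, ΣM about E: R_C^{CE}·8.8 = 107.8 + 142.6, so R_C^{CE} = 28.46 kip and R_E = 17.5 − 28.46 = -10.96 kip.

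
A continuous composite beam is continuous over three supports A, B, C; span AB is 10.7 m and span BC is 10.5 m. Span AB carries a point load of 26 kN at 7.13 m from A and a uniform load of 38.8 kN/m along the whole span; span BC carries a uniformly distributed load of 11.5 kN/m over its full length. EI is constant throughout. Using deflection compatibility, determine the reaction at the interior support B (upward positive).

R_B = 357.9 kN

Take M_B as the redundant. Released structure: two simple spans AB and BC with a hinge at B.
Discontinuity in slope at B on the released structure — sum the simple-span end rotations:
  span AB: point load 26 at a = 7.13: Pab(L + a)/(6LEI) = 183.8/EI
  span AB: UDL 38.8: wL³/(24EI) = 1980/EI
  span BC: UDL 11.5: wL³/(24EI) = 554.7/EI
  relative rotation θ_0 = (2164 + 554.7)/EI = 2719/EI
A unit hogging moment at B produces rotation L₁/(3EI) + L₂/(3EI) = 7.067/EI.
Compatibility: M_B·(L₁+L₂)/(3EI) = θ_0, giving M_B = 384.8 kN·m (hogging).
Span AB, ΣM about A with M_B applied at B: R_B^{AB}·10.7 = 2406 + 384.8, so R_B^{AB} = 260.9 kN and R_A = 441.2 − 260.9 = 180.3 kN.
Span BC, ΣM about C: R_B^{BC}·10.5 = 633.9 + 384.8, so R_B^{BC} = 97.02 kN and R_C = 120.8 − 97.02 = 23.73 kN.
R_B = 260.9 + 97.02 = 357.9 kN.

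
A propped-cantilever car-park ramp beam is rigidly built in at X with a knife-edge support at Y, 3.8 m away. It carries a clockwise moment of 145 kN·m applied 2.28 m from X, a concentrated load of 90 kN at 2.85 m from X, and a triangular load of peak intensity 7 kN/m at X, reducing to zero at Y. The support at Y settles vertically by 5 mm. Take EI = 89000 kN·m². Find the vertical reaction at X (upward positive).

R_X = 19.94 kN

Choose R_Y as the redundant. The primary structure is the cantilever fixed at X.
Free-end deflection of the primary structure under the applied loading (downward +):
  clockwise couple 145 at a = 2.28: M₀a(2L − a)/(2EI) = 879.4/EI
  point load 90 at a = 2.85: Pa²(3L − a)/(6EI) = 1042/EI
  triangular load, peak 7 at the fixed end: w₀L⁴/(30EI) = 48.65/EI
  δ_0 = 1970/EI
Tip deflection under a unit load at Y: L³/(3EI) = 18.29/EI.
With EI = 89000 kN·m²: δ_0 = 0.022132 m and δ_{YY} = 0.000206 m/kN.
Compatibility — the beam at Y must follow the support down by 0.005 m: δ_0 − R_Y·δ_{YY} = 0.005, so R_Y = (0.022132 − 0.005)/0.000206 = 83.36 kN.
Vertical equilibrium: R_X = ΣP − R_Y = 103.3 − 83.36 = 19.94 kN.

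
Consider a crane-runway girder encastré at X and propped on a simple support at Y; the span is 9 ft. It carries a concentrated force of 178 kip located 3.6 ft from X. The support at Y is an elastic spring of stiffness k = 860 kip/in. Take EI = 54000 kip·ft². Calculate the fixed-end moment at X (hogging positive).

M_X = 314.6 kip·ft

Choose R_Y as the redundant. The primary structure is the cantilever fixed at X.
Primary-structure tip deflection at Y by superposition:
  point load 178 at a = 3.6: Pa²(3L − a)/(6EI) = 8997/EI
Flexibility coefficient — unit upward force at Y: δ_{YY} = L³/(3EI) = 243/EI.
With EI = 54000 kip·ft²: δ_0 = 0.16661 ft and δ_{YY} = 0.0045 ft/kip.
Compatibility — the spring shortens by R_Y/k under the reaction it provides: δ_0 − R_Y·δ_{YY} = R_Y/k. With 1/k = 1/(860×12) ft/kip = 0.000097 ft/kip, R_Y = δ_0 / (δ_{YY} + 1/k) = 0.16661 / (0.0045 + 0.000097) = 36.24 kip.
Moment equilibrium about X: M_X = Σ(load moments about X) − R_Y·L = 640.8 − 36.24×9 = 314.6 kip·ft.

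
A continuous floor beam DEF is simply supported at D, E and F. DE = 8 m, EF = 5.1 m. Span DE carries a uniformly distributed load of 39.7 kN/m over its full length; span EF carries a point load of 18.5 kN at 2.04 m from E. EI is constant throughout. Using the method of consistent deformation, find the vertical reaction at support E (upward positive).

R_E = 234.4 kN

Release continuity at E by inserting a hinge; the redundant is the internal moment M_E. The primary structure is two simply-supported spans DE and EF.
End slopes at the hinge E, treating each span as simply supported:
  span DE: UDL 39.7: wL³/(24EI) = 846.9/EI
  span EF: point load 18.5 at a = 2.04: Pab(L + b)/(6LEI) = 30.8/EI
  relative rotation θ_0 = (846.9 + 30.8)/EI = 877.7/EI
A unit hogging moment at E produces rotation L₁/(3EI) + L₂/(3EI) = 4.367/EI.
Slope continuity at E: θ_0 = M_E·4.367/EI, so M_E = 877.7/4.367 = 201 kN·m (hogging).
Span DE, ΣM about D with M_E applied at E: R_E^{DE}·8 = 1270 + 201, so R_E^{DE} = 183.9 kN and R_D = 317.6 − 183.9 = 133.7 kN.
Span EF, ΣM about F: R_E^{EF}·5.1 = 56.61 + 201, so R_E^{EF} = 50.51 kN and R_F = 18.5 − 50.51 = -32.01 kN.
R_E = 183.9 + 50.51 = 234.4 kN.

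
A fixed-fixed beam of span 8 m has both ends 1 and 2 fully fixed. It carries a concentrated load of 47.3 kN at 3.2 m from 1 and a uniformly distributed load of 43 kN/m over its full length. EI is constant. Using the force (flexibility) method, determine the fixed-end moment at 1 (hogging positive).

M_1 = 283.8 kN·m

Take the two fixed-end moments M_1, M_2 as redundants; the released structure is the simple span 12.
End rotations of the released simple span under the applied load (×1/EI):
  at 1: point load 47.3 at a = 3.2: Pab(L + b)/(6LEI) = 193.7/EI
  at 2: point load 47.3 at a = 3.2: Pab(L + a)/(6LEI) = 169.5/EI
  at 1: UDL 43: wL³/(24EI) = 917.3/EI
  at 2: UDL 43: wL³/(24EI) = 917.3/EI
  θ_10 = 1111/EI,  θ_20 = 1087/EI
Flexibility coefficients: a unit moment at one end gives L/(3EI) there and L/(6EI) at the far end, so f₁₁ = f₂₂ = 2.667/EI and f₁₂ = f₂₁ = 1.333/EI.
Compatibility — zero rotation at each built-in end:
  2.667 M_1 + 1.333 M_2 = 1111
  1.333 M_1 + 2.667 M_2 = 1087
Solving the pair gives M_1 = 283.8 kN·m and M_2 = 265.7 kN·m (hogging).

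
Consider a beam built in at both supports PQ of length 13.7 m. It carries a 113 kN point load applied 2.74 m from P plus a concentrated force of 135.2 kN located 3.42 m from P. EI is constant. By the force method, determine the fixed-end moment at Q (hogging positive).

Release both end moments; the primary structure is a simply-supported span PQ with redundants M_P and M_Q.
On the primary (simply-supported) span, the end slopes from the loading are:
  at P: point load 113 at a = 2.74: Pab(L + b)/(6LEI) = 1018/EI
  at Q: point load 113 at a = 2.74: Pab(L + a)/(6LEI) = 678.7/EI
  at P: point load 135.2 at a = 3.42: Pab(L + b)/(6LEI) = 1387/EI
  at Q: point load 135.2 at a = 3.42: Pab(L + a)/(6LEI) = 990/EI
  θ_P0 = 2405/EI,  θ_Q0 = 1669/EI
Flexibility coefficients: a unit moment at one end gives L/(3EI) there and L/(6EI) at the far end, so f₁₁ = f₂₂ = 4.567/EI and f₁₂ = f₂₁ = 2.283/EI.
Compatibility — zero rotation at each built-in end:
  4.567 M_P + 2.283 M_Q = 2405
  2.283 M_P + 4.567 M_Q = 1669
Solving the pair gives M_P = 458.5 kN·m and M_Q = 136.2 kN·m (hogging).

M_Q = 136.2 kN·m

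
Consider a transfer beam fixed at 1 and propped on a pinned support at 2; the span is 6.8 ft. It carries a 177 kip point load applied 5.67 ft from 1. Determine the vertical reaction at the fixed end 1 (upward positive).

R_1 = 43.71 kip

Choose R_2 as the redundant. The primary structure is the cantilever fixed at 1.
Deflection at 2 on the released cantilever, summing each load's contribution:
  point load 177 at a = 5.67: Pa²(3L − a)/(6EI) = 13970/EI
Flexibility coefficient — unit upward force at 2: δ_{22} = L³/(3EI) = 104.8/EI.
The prop prevents deflection at 2: R_2 = δ_0/δ_{22} = 13970/104.8 = 133.3 kip.
Vertical equilibrium: R_1 = ΣP − R_2 = 177 − 133.3 = 43.71 kip.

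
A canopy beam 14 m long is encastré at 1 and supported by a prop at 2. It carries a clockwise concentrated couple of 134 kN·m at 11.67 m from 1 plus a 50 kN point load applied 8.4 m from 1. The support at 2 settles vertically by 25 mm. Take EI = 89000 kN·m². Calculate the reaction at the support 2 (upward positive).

R_2 = 33.13 kN

Remove the prop at 2; the released (primary) structure is a cantilever built in at 1.
Free-end deflection of the primary structure under the applied loading (downward +):
  clockwise couple 134 at a = 11.67: M₀a(2L − a)/(2EI) = 12768/EI
  point load 50 at a = 8.4: Pa²(3L − a)/(6EI) = 19757/EI
  δ_0 = 32525/EI
Flexibility coefficient — unit upward force at 2: δ_{22} = L³/(3EI) = 914.7/EI.
With EI = 89000 kN·m²: δ_0 = 0.36545 m and δ_{22} = 0.010277 m/kN.
Compatibility — the beam at 2 must follow the support down by 0.025 m: δ_0 − R_2·δ_{22} = 0.025, so R_2 = (0.36545 − 0.025)/0.010277 = 33.13 kN.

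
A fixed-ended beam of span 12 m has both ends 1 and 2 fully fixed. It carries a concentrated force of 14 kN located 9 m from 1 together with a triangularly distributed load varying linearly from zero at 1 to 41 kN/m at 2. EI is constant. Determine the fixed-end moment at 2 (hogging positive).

Take the two fixed-end moments M_1, M_2 as redundants; the released structure is the simple span 12.
On the primary (simply-supported) span, the end slopes from the loading are:
  at 1: point load 14 at a = 9: Pab(L + b)/(6LEI) = 78.75/EI
  at 2: point load 14 at a = 9: Pab(L + a)/(6LEI) = 110.2/EI
  at 1: triangular load, peak 41: 7w₀L³/(360EI) = 1378/EI
  at 2: triangular load, peak 41: w₀L³/(45EI) = 1574/EI
  θ_10 = 1456/EI,  θ_20 = 1685/EI
Flexibility coefficients: a unit moment at one end gives L/(3EI) there and L/(6EI) at the far end, so f₁₁ = f₂₂ = 4/EI and f₁₂ = f₂₁ = 2/EI.
Compatibility — zero rotation at each built-in end:
  4 M_1 + 2 M_2 = 1456
  2 M_1 + 4 M_2 = 1685
Solving the pair gives M_1 = 204.7 kN·m and M_2 = 318.8 kN·m (hogging).

M_2 = 318.8 kN·m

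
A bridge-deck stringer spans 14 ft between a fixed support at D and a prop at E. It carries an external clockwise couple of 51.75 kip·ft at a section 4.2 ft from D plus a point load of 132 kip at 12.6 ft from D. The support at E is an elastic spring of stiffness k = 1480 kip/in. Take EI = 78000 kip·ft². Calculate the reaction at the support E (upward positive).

R_E = 114.5 kip

Take the reaction at E as the redundant and release it; the primary structure is a cantilever fixed at D.
Deflection at E on the released cantilever, summing each load's contribution:
  clockwise couple 51.75 at a = 4.2: M₀a(2L − a)/(2EI) = 2586/EI
  point load 132 at a = 12.6: Pa²(3L − a)/(6EI) = 102686/EI
  δ_0 = 105272/EI
Tip deflection under a unit load at E: L³/(3EI) = 914.7/EI.
With EI = 78000 kip·ft²: δ_0 = 1.3496 ft and δ_{EE} = 0.011726 ft/kip.
Compatibility — the spring shortens by R_E/k under the reaction it provides: δ_0 − R_E·δ_{EE} = R_E/k. With 1/k = 1/(1480×12) ft/kip = 0.000056 ft/kip, R_E = δ_0 / (δ_{EE} + 1/k) = 1.3496 / (0.011726 + 0.000056) = 114.5 kip.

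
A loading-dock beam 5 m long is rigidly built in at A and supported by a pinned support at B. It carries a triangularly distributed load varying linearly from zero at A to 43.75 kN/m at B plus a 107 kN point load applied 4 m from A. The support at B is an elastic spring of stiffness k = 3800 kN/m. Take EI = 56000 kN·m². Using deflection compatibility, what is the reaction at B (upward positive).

R_B = 100.1 kN

Remove the prop at B; the released (primary) structure is a cantilever built in at A.
Primary-structure tip deflection at B by superposition:
  triangular load, peak 43.75 at the free end: 11w₀L⁴/(120EI) = 2507/EI
  point load 107 at a = 4: Pa²(3L − a)/(6EI) = 3139/EI
  δ_0 = 5645/EI
Tip deflection under a unit load at B: L³/(3EI) = 41.67/EI.
With EI = 56000 kN·m²: δ_0 = 0.10081 m and δ_{BB} = 0.000744 m/kN.
Compatibility — the spring shortens by R_B/k under the reaction it provides: δ_0 − R_B·δ_{BB} = R_B/k. With 1/k = 0.000263 m/kN, R_B = δ_0 / (δ_{BB} + 1/k) = 0.10081 / (0.000744 + 0.000263) = 100.1 kN.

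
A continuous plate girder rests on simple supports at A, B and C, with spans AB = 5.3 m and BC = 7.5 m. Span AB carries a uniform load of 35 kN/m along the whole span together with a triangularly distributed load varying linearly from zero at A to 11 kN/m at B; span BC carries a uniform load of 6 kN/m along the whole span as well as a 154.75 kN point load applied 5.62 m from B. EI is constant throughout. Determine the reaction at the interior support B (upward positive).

Insert a hinge at B; M_B is the redundant, and each span becomes simply supported.
Discontinuity in slope at B on the released structure — sum the simple-span end rotations:
  span AB: UDL 35: wL³/(24EI) = 217.1/EI
  span AB: triangular load, peak 11: w₀L³/(45EI) = 36.39/EI
  span BC: UDL 6: wL³/(24EI) = 105.5/EI
  span BC: point load 154.75 at a = 5.62: Pab(L + b)/(6LEI) = 340.8/EI
  relative rotation θ_0 = (253.5 + 446.3)/EI = 699.8/EI
A unit hogging moment at B produces rotation L₁/(3EI) + L₂/(3EI) = 4.267/EI.
Compatibility: M_B·(L₁+L₂)/(3EI) = θ_0, giving M_B = 164 kN·m (hogging).
Span AB, ΣM about A with M_B applied at B: R_B^{AB}·5.3 = 594.6 + 164, so R_B^{AB} = 143.1 kN and R_A = 214.7 − 143.1 = 71.52 kN.
Span BC, ΣM about C: R_B^{BC}·7.5 = 459.7 + 164, so R_B^{BC} = 83.16 kN and R_C = 199.8 − 83.16 = 116.6 kN.
R_B = 143.1 + 83.16 = 226.3 kN.

R_B = 226.3 kN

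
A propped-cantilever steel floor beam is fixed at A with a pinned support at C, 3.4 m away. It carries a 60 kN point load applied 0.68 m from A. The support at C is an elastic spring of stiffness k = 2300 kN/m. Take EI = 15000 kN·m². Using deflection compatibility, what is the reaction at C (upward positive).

R_C = 2.243 kN

Release the roller at C. Primary structure: cantilever fixed at A.
Deflection at C on the released cantilever, summing each load's contribution:
  point load 60 at a = 0.68: Pa²(3L − a)/(6EI) = 44.02/EI
Tip deflection under a unit load at C: L³/(3EI) = 13.1/EI.
With EI = 15000 kN·m²: δ_0 = 0.002935 m and δ_{CC} = 0.000873 m/kN.
Compatibility — the spring shortens by R_C/k under the reaction it provides: δ_0 − R_C·δ_{CC} = R_C/k. With 1/k = 0.000435 m/kN, R_C = δ_0 / (δ_{CC} + 1/k) = 0.002935 / (0.000873 + 0.000435) = 2.243 kN.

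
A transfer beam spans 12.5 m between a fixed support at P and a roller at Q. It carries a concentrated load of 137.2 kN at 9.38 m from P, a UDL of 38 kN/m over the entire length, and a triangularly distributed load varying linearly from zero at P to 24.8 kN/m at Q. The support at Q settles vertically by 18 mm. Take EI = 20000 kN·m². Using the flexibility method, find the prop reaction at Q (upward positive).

Release the roller at Q. Primary structure: cantilever fixed at P.
Free-end deflection of the primary structure under the applied loading (downward +):
  point load 137.2 at a = 9.38: Pa²(3L − a)/(6EI) = 56575/EI
  UDL 38: wL⁴/(8EI) = 115967/EI
  triangular load, peak 24.8 at the free end: 11w₀L⁴/(120EI) = 55501/EI
  δ_0 = 228043/EI
Tip deflection under a unit load at Q: L³/(3EI) = 651/EI.
With EI = 20000 kN·m²: δ_0 = 11.402 m and δ_{QQ} = 0.032552 m/kN.
Compatibility — the beam at Q must follow the support down by 0.018 m: δ_0 − R_Q·δ_{QQ} = 0.018, so R_Q = (11.402 − 0.018)/0.032552 = 349.7 kN.

R_Q = 349.7 kN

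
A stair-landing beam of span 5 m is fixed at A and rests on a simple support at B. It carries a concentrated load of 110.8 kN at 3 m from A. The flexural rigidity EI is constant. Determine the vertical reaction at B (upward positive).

Take the reaction at B as the redundant and release it; the primary structure is a cantilever fixed at A.
Free-end deflection of the primary structure under the applied loading (downward +):
  point load 110.8 at a = 3: Pa²(3L − a)/(6EI) = 1994/EI
Flexibility coefficient — unit upward force at B: δ_{BB} = L³/(3EI) = 41.67/EI.
Compatibility at B: δ_0 − R_B·δ_{BB} = 0, so R_B = 1994/41.67 = 47.87 kN.

R_B = 47.87 kN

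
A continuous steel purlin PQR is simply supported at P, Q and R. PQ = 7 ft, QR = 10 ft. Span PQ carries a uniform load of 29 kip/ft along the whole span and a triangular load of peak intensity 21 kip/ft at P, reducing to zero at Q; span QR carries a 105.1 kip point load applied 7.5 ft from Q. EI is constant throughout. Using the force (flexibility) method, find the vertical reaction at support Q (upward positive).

Release continuity at Q by inserting a hinge; the redundant is the internal moment M_Q. The primary structure is two simply-supported spans PQ and QR.
End slopes at the hinge Q, treating each span as simply supported:
  span PQ: UDL 29: wL³/(24EI) = 414.5/EI
  span PQ: triangular load, peak 21: 7w₀L³/(360EI) = 140.1/EI
  span QR: point load 105.1 at a = 7.5: Pab(L + b)/(6LEI) = 410.5/EI
  relative rotation θ_0 = (554.5 + 410.5)/EI = 965.1/EI
A unit hogging moment at Q produces rotation L₁/(3EI) + L₂/(3EI) = 5.667/EI.
Slope continuity at Q: θ_0 = M_Q·5.667/EI, so M_Q = 965.1/5.667 = 170.3 kip·ft (hogging).
Span PQ, ΣM about P with M_Q applied at Q: R_Q^{PQ}·7 = 882 + 170.3, so R_Q^{PQ} = 150.3 kip and R_P = 276.5 − 150.3 = 126.2 kip.
Span QR, ΣM about R: R_Q^{QR}·10 = 262.8 + 170.3, so R_Q^{QR} = 43.31 kip and R_R = 105.1 − 43.31 = 61.79 kip.
R_Q = 150.3 + 43.31 = 193.6 kip.

R_Q = 193.6 kip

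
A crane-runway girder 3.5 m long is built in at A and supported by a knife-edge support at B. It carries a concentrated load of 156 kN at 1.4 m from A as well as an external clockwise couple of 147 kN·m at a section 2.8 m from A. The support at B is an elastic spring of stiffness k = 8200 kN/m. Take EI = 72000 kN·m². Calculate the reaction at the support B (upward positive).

Remove the prop at B; the released (primary) structure is a cantilever built in at A.
Deflection at B on the released cantilever, summing each load's contribution:
  point load 156 at a = 1.4: Pa²(3L − a)/(6EI) = 463.7/EI
  clockwise couple 147 at a = 2.8: M₀a(2L − a)/(2EI) = 864.4/EI
  δ_0 = 1328/EI
Tip deflection under a unit load at B: L³/(3EI) = 14.29/EI.
With EI = 72000 kN·m²: δ_0 = 0.018446 m and δ_{BB} = 0.000198 m/kN.
Compatibility — the spring shortens by R_B/k under the reaction it provides: δ_0 − R_B·δ_{BB} = R_B/k. With 1/k = 0.000122 m/kN, R_B = δ_0 / (δ_{BB} + 1/k) = 0.018446 / (0.000198 + 0.000122) = 57.56 kN.

R_B = 57.56 kN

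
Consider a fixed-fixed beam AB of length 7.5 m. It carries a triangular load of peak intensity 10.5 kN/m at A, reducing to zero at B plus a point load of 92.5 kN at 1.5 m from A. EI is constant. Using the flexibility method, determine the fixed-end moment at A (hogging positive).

Take the two fixed-end moments M_A, M_B as redundants; the released structure is the simple span AB.
End rotations of the released simple span under the applied load (×1/EI):
  at A: triangular load, peak 10.5: w₀L³/(45EI) = 98.44/EI
  at B: triangular load, peak 10.5: 7w₀L³/(360EI) = 86.13/EI
  at A: point load 92.5 at a = 1.5: Pab(L + b)/(6LEI) = 249.8/EI
  at B: point load 92.5 at a = 1.5: Pab(L + a)/(6LEI) = 166.5/EI
  θ_A0 = 348.2/EI,  θ_B0 = 252.6/EI
Flexibility coefficients: a unit moment at one end gives L/(3EI) there and L/(6EI) at the far end, so f₁₁ = f₂₂ = 2.5/EI and f₁₂ = f₂₁ = 1.25/EI.
Compatibility — zero rotation at each built-in end:
  2.5 M_A + 1.25 M_B = 348.2
  1.25 M_A + 2.5 M_B = 252.6
Solving the pair gives M_A = 118.3 kN·m and M_B = 41.89 kN·m (hogging).

M_A = 118.3 kN·m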